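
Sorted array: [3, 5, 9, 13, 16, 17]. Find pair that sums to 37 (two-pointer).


Two pointers: lo=0, hi=5
No pair sums to 37


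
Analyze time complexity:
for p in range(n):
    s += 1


Per nesting level: O(n) = O(n)
Complexity: O(n)


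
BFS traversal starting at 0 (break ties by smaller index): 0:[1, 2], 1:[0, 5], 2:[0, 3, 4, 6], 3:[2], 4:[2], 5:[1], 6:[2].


BFS queue: start with [0]
Visit order: [0, 1, 2, 5, 3, 4, 6]


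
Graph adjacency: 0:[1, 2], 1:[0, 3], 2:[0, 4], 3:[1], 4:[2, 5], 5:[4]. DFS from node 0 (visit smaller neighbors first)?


DFS stack-based: start with [0]
Visit order: [0, 1, 3, 2, 4, 5]


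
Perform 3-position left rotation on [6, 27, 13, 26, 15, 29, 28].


Left rotate by 3: [26, 15, 29, 28, 6, 27, 13]


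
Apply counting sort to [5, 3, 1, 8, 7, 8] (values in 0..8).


Count array: [0, 1, 0, 1, 0, 1, 0, 1, 2]
Reconstruct: [1, 3, 5, 7, 8, 8]


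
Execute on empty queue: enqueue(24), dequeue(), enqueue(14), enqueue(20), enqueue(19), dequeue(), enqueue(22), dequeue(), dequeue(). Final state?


enqueue(24) -> [24]
dequeue() returns 24 -> []
enqueue(14) -> [14]
enqueue(20) -> [14, 20]
enqueue(19) -> [14, 20, 19]
dequeue() returns 14 -> [20, 19]
enqueue(22) -> [20, 19, 22]
dequeue() returns 20 -> [19, 22]
dequeue() returns 19 -> [22]
Final queue (front to back): [22]


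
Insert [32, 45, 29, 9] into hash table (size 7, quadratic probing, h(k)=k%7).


Insertions: 32->slot 4; 45->slot 3; 29->slot 1; 9->slot 2
Table: [None, 29, 9, 45, 32, None, None]


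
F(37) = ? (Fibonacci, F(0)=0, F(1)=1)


F(n)=F(n-1)+F(n-2)
...F(35)=9227465, F(36)=14930352, F(37)=24157817


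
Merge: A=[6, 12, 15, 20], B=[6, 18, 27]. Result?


Compare heads, take smaller each step.
Merged: [6, 6, 12, 15, 18, 20, 27]


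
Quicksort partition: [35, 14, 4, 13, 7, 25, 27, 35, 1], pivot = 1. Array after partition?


Elements <= 1 go left of pivot.
Result: [1, 14, 4, 13, 7, 25, 27, 35, 35], pivot at index 0


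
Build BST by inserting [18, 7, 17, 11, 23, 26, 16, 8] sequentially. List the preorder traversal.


Root = 18; build tree by BST insertion.
Preorder traversal: [18, 7, 17, 11, 8, 16, 23, 26]


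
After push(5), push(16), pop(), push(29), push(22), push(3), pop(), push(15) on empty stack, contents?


push(5) -> [5]
push(16) -> [5, 16]
pop() returns 16 -> [5]
push(29) -> [5, 29]
push(22) -> [5, 29, 22]
push(3) -> [5, 29, 22, 3]
pop() returns 3 -> [5, 29, 22]
push(15) -> [5, 29, 22, 15]
Final stack (bottom to top): [5, 29, 22, 15]


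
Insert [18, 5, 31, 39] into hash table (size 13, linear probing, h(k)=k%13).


Insertions: 18->slot 5; 5->slot 6; 31->slot 7; 39->slot 0
Table: [39, None, None, None, None, 18, 5, 31, None, None, None, None, None]


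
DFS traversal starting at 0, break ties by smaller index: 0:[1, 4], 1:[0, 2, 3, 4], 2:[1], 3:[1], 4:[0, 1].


DFS stack-based: start with [0]
Visit order: [0, 1, 2, 3, 4]


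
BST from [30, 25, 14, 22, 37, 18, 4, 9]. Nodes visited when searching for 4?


BST root = 30
Search for 4: compare at each node
Path: [30, 25, 14, 4]


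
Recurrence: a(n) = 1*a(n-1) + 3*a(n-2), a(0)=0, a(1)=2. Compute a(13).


Build bottom-up:
...a(11)=5366, a(12)=12320, a(13)=1*12320+3*5366=28418


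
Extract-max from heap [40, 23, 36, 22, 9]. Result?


Max = 40
Replace root with last, heapify down
Resulting heap: [36, 23, 9, 22]


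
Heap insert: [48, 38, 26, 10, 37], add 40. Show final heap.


Append 40: [48, 38, 26, 10, 37, 40]
Bubble up: swap idx 5(40) with idx 2(26)
Result: [48, 38, 40, 10, 37, 26]


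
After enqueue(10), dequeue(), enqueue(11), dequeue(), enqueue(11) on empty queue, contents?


enqueue(10) -> [10]
dequeue() returns 10 -> []
enqueue(11) -> [11]
dequeue() returns 11 -> []
enqueue(11) -> [11]
Final queue (front to back): [11]


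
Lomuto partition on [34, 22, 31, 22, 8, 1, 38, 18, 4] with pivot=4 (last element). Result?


Elements <= 4 go left of pivot.
Result: [1, 4, 31, 22, 8, 34, 38, 18, 22], pivot at index 1


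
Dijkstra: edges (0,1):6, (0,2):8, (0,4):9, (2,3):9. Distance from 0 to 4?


Dijkstra from 0:
Distances: {0: 0, 1: 6, 2: 8, 3: 17, 4: 9}
Shortest distance to 4 = 9, path = [0, 4]


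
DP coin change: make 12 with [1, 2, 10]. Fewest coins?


dp[0]=0; dp[i]=1+min(dp[i-c] for c in coins)
...dp[7]=4, dp[8]=4, dp[9]=5, dp[10]=1, dp[11]=2, dp[12]=2
Minimum coins for 12 = 2


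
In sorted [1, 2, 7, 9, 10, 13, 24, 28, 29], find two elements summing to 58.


Two pointers: lo=0, hi=8
No pair sums to 58


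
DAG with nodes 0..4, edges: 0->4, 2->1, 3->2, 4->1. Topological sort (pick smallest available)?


Kahn's algorithm, process smallest node first
Order: [0, 3, 2, 4, 1]


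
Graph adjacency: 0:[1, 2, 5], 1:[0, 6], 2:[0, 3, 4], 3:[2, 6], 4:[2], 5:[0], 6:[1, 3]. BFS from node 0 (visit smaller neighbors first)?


BFS queue: start with [0]
Visit order: [0, 1, 2, 5, 6, 3, 4]


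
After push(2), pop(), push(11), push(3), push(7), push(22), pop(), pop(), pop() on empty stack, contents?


push(2) -> [2]
pop() returns 2 -> []
push(11) -> [11]
push(3) -> [11, 3]
push(7) -> [11, 3, 7]
push(22) -> [11, 3, 7, 22]
pop() returns 22 -> [11, 3, 7]
pop() returns 7 -> [11, 3]
pop() returns 3 -> [11]
Final stack (bottom to top): [11]


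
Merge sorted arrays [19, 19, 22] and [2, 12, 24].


Compare heads, take smaller each step.
Merged: [2, 12, 19, 19, 22, 24]


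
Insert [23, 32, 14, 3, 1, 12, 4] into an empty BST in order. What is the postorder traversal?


Root = 23; build tree by BST insertion.
Postorder traversal: [1, 4, 12, 3, 14, 32, 23]


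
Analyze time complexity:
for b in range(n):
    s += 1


Per nesting level: O(n) = O(n)
Complexity: O(n)


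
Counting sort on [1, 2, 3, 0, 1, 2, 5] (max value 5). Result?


Count array: [1, 2, 2, 1, 0, 1]
Reconstruct: [0, 1, 1, 2, 2, 3, 5]


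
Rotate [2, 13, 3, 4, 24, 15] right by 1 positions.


Right rotate by 1: [15, 2, 13, 3, 4, 24]


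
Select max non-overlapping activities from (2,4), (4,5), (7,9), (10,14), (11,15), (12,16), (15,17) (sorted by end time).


Greedy: pick earliest-ending, then skip overlaps.
Selected (5 activities): [(2, 4), (4, 5), (7, 9), (10, 14), (15, 17)]


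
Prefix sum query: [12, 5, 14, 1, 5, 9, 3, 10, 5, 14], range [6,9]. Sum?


Prefix sums: [0, 12, 17, 31, 32, 37, 46, 49, 59, 64, 78]
Sum[6..9] = prefix[10] - prefix[6] = 78 - 46 = 32


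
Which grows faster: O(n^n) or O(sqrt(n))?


sublinear grows slower than n^n
O(sqrt(n)) is asymptotically smaller; O(n^n) grows faster


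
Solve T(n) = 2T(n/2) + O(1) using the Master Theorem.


a=2, b=2, c=0. log_2(2)=1 > c=0. Case 1: O(n^log_b(a)) = O(n)
Complexity: O(n)


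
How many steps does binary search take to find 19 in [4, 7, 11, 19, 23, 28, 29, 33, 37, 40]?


Search for 19:
[0,9] mid=4 arr[4]=23
[0,3] mid=1 arr[1]=7
[2,3] mid=2 arr[2]=11
[3,3] mid=3 arr[3]=19
Total: 4 comparisons


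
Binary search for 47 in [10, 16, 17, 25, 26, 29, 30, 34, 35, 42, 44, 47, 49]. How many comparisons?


Search for 47:
[0,12] mid=6 arr[6]=30
[7,12] mid=9 arr[9]=42
[10,12] mid=11 arr[11]=47
Total: 3 comparisons


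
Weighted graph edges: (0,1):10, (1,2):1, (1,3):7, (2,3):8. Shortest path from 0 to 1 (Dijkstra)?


Dijkstra from 0:
Distances: {0: 0, 1: 10, 2: 11, 3: 17}
Shortest distance to 1 = 10, path = [0, 1]


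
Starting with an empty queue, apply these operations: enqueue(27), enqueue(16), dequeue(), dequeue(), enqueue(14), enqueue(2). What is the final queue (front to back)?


enqueue(27) -> [27]
enqueue(16) -> [27, 16]
dequeue() returns 27 -> [16]
dequeue() returns 16 -> []
enqueue(14) -> [14]
enqueue(2) -> [14, 2]
Final queue (front to back): [14, 2]


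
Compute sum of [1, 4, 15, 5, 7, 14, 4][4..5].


Prefix sums: [0, 1, 5, 20, 25, 32, 46, 50]
Sum[4..5] = prefix[6] - prefix[4] = 46 - 25 = 21


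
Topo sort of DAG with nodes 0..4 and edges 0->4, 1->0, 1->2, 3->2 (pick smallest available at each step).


Kahn's algorithm, process smallest node first
Order: [1, 0, 3, 2, 4]


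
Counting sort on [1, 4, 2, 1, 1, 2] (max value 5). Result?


Count array: [0, 3, 2, 0, 1, 0]
Reconstruct: [1, 1, 1, 2, 2, 4]


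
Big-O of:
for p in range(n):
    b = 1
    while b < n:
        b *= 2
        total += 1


Per nesting level: O(n) * O(log n) = O(n log n)
Complexity: O(n log n)


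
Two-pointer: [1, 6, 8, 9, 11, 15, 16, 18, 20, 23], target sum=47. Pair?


Two pointers: lo=0, hi=9
No pair sums to 47


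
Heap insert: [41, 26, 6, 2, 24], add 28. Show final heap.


Append 28: [41, 26, 6, 2, 24, 28]
Bubble up: swap idx 5(28) with idx 2(6)
Result: [41, 26, 28, 2, 24, 6]


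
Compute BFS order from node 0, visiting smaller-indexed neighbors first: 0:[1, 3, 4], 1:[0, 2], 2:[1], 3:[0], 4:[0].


BFS queue: start with [0]
Visit order: [0, 1, 3, 4, 2]


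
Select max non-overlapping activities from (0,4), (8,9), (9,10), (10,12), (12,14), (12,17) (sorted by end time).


Greedy: pick earliest-ending, then skip overlaps.
Selected (5 activities): [(0, 4), (8, 9), (9, 10), (10, 12), (12, 14)]


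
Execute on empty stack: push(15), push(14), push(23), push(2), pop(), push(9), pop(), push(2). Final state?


push(15) -> [15]
push(14) -> [15, 14]
push(23) -> [15, 14, 23]
push(2) -> [15, 14, 23, 2]
pop() returns 2 -> [15, 14, 23]
push(9) -> [15, 14, 23, 9]
pop() returns 9 -> [15, 14, 23]
push(2) -> [15, 14, 23, 2]
Final stack (bottom to top): [15, 14, 23, 2]


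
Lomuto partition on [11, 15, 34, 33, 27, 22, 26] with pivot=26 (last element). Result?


Elements <= 26 go left of pivot.
Result: [11, 15, 22, 26, 27, 34, 33], pivot at index 3


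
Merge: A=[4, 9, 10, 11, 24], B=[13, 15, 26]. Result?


Compare heads, take smaller each step.
Merged: [4, 9, 10, 11, 13, 15, 24, 26]


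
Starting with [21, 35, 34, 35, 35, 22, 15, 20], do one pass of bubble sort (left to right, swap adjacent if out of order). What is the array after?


After one pass: [21, 34, 35, 35, 22, 15, 20, 35]


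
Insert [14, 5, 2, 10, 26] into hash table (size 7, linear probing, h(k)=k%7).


Insertions: 14->slot 0; 5->slot 5; 2->slot 2; 10->slot 3; 26->slot 6
Table: [14, None, 2, 10, None, 5, 26]


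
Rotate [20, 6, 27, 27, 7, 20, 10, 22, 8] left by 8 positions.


Left rotate by 8: [8, 20, 6, 27, 27, 7, 20, 10, 22]


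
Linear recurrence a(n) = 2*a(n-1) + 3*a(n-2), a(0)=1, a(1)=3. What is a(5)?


Build bottom-up:
...a(3)=27, a(4)=81, a(5)=2*81+3*27=243


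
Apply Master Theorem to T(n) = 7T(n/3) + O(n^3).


a=7, b=3, c=3. log_3(7)=1.771 < c=3. Case 3: O(n^c) = O(n^3)
Complexity: O(n^3)


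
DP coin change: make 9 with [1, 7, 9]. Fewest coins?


dp[0]=0; dp[i]=1+min(dp[i-c] for c in coins)
...dp[4]=4, dp[5]=5, dp[6]=6, dp[7]=1, dp[8]=2, dp[9]=1
Minimum coins for 9 = 1


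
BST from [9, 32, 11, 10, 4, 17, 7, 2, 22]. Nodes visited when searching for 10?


BST root = 9
Search for 10: compare at each node
Path: [9, 32, 11, 10]


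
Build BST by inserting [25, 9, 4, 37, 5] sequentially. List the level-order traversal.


Root = 25; build tree by BST insertion.
Level-Order traversal: [25, 9, 37, 4, 5]


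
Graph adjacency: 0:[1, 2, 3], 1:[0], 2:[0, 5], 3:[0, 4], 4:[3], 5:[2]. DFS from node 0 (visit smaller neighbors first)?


DFS stack-based: start with [0]
Visit order: [0, 1, 2, 5, 3, 4]


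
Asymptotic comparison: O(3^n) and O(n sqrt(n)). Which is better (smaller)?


n^1.5 grows slower than exponential (base 3)
O(n sqrt(n)) is asymptotically smaller; O(3^n) grows faster


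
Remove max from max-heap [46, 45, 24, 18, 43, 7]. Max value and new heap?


Max = 46
Replace root with last, heapify down
Resulting heap: [45, 43, 24, 18, 7]


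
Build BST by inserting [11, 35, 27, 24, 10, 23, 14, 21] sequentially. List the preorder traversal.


Root = 11; build tree by BST insertion.
Preorder traversal: [11, 10, 35, 27, 24, 23, 14, 21]


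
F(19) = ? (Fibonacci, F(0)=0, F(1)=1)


F(n)=F(n-1)+F(n-2)
...F(17)=1597, F(18)=2584, F(19)=4181


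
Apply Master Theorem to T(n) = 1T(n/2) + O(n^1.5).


a=1, b=2, c=1.5. log_2(1)=0 < c=1.5. Case 3: O(n^c) = O(n^1.500)
Complexity: O(n^1.500)


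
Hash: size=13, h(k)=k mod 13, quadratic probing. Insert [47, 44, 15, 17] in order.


Insertions: 47->slot 8; 44->slot 5; 15->slot 2; 17->slot 4
Table: [None, None, 15, None, 17, 44, None, None, 47, None, None, None, None]


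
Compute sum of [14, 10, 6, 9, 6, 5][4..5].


Prefix sums: [0, 14, 24, 30, 39, 45, 50]
Sum[4..5] = prefix[6] - prefix[4] = 50 - 39 = 11


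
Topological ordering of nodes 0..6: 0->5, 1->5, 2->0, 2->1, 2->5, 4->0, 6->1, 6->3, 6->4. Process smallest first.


Kahn's algorithm, process smallest node first
Order: [2, 6, 1, 3, 4, 0, 5]


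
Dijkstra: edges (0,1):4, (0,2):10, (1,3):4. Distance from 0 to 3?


Dijkstra from 0:
Distances: {0: 0, 1: 4, 2: 10, 3: 8}
Shortest distance to 3 = 8, path = [0, 1, 3]


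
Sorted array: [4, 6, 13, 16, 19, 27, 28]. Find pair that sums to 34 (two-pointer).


Two pointers: lo=0, hi=6
Found pair: (6, 28) summing to 34


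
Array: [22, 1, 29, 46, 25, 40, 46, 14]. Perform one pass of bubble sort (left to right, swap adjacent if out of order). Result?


After one pass: [1, 22, 29, 25, 40, 46, 14, 46]


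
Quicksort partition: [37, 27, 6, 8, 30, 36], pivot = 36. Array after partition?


Elements <= 36 go left of pivot.
Result: [27, 6, 8, 30, 36, 37], pivot at index 4


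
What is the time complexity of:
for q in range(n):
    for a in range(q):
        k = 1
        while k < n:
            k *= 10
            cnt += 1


Per nesting level: O(n) * O(n) [triangular over q] * O(log n) = O(n^2 log n)
Complexity: O(n^2 log n)


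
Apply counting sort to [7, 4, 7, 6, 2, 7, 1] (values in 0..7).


Count array: [0, 1, 1, 0, 1, 0, 1, 3]
Reconstruct: [1, 2, 4, 6, 7, 7, 7]


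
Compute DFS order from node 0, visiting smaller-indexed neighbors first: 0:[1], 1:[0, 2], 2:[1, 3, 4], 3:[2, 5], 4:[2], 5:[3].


DFS stack-based: start with [0]
Visit order: [0, 1, 2, 3, 5, 4]


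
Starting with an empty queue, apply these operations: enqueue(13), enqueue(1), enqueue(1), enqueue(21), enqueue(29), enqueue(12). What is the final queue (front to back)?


enqueue(13) -> [13]
enqueue(1) -> [13, 1]
enqueue(1) -> [13, 1, 1]
enqueue(21) -> [13, 1, 1, 21]
enqueue(29) -> [13, 1, 1, 21, 29]
enqueue(12) -> [13, 1, 1, 21, 29, 12]
Final queue (front to back): [13, 1, 1, 21, 29, 12]


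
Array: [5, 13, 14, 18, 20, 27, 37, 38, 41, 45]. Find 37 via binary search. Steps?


Search for 37:
[0,9] mid=4 arr[4]=20
[5,9] mid=7 arr[7]=38
[5,6] mid=5 arr[5]=27
[6,6] mid=6 arr[6]=37
Total: 4 comparisons


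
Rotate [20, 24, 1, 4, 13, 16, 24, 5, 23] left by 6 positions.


Left rotate by 6: [24, 5, 23, 20, 24, 1, 4, 13, 16]


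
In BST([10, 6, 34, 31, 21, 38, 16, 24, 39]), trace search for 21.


BST root = 10
Search for 21: compare at each node
Path: [10, 34, 31, 21]


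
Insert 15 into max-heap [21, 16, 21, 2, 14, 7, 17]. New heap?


Append 15: [21, 16, 21, 2, 14, 7, 17, 15]
Bubble up: swap idx 7(15) with idx 3(2)
Result: [21, 16, 21, 15, 14, 7, 17, 2]


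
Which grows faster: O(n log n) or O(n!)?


linearithmic grows slower than factorial
O(n log n) is asymptotically smaller; O(n!) grows faster


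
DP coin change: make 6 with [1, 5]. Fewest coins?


dp[0]=0; dp[i]=1+min(dp[i-c] for c in coins)
...dp[1]=1, dp[2]=2, dp[3]=3, dp[4]=4, dp[5]=1, dp[6]=2
Minimum coins for 6 = 2


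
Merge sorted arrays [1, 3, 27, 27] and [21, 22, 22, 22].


Compare heads, take smaller each step.
Merged: [1, 3, 21, 22, 22, 22, 27, 27]


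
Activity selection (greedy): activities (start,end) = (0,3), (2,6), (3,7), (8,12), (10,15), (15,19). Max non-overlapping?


Greedy: pick earliest-ending, then skip overlaps.
Selected (4 activities): [(0, 3), (3, 7), (8, 12), (15, 19)]


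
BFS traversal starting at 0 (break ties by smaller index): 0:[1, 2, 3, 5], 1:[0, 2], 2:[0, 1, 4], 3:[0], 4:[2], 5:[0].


BFS queue: start with [0]
Visit order: [0, 1, 2, 3, 5, 4]


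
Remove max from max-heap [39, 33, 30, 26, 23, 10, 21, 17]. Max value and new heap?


Max = 39
Replace root with last, heapify down
Resulting heap: [33, 26, 30, 17, 23, 10, 21]


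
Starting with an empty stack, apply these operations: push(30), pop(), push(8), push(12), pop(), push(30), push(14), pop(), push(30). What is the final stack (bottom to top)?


push(30) -> [30]
pop() returns 30 -> []
push(8) -> [8]
push(12) -> [8, 12]
pop() returns 12 -> [8]
push(30) -> [8, 30]
push(14) -> [8, 30, 14]
pop() returns 14 -> [8, 30]
push(30) -> [8, 30, 30]
Final stack (bottom to top): [8, 30, 30]


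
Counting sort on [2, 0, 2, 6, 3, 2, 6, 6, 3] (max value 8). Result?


Count array: [1, 0, 3, 2, 0, 0, 3, 0, 0]
Reconstruct: [0, 2, 2, 2, 3, 3, 6, 6, 6]


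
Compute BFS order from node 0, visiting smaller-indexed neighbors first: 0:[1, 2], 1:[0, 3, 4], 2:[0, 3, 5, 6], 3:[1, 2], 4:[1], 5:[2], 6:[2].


BFS queue: start with [0]
Visit order: [0, 1, 2, 3, 4, 5, 6]


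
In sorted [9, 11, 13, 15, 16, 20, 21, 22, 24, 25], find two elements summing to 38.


Two pointers: lo=0, hi=9
Found pair: (13, 25) summing to 38


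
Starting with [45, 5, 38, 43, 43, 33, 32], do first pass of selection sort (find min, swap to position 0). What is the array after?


After one pass: [5, 45, 38, 43, 43, 33, 32]


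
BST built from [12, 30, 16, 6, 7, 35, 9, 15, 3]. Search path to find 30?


BST root = 12
Search for 30: compare at each node
Path: [12, 30]


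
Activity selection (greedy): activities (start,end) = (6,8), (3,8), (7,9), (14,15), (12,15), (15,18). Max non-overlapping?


Greedy: pick earliest-ending, then skip overlaps.
Selected (3 activities): [(6, 8), (14, 15), (15, 18)]


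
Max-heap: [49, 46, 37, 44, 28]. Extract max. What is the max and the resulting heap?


Max = 49
Replace root with last, heapify down
Resulting heap: [46, 44, 37, 28]


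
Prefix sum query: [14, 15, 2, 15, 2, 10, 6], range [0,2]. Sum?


Prefix sums: [0, 14, 29, 31, 46, 48, 58, 64]
Sum[0..2] = prefix[3] - prefix[0] = 31 - 0 = 31


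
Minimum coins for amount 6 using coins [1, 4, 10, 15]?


dp[0]=0; dp[i]=1+min(dp[i-c] for c in coins)
...dp[1]=1, dp[2]=2, dp[3]=3, dp[4]=1, dp[5]=2, dp[6]=3
Minimum coins for 6 = 3


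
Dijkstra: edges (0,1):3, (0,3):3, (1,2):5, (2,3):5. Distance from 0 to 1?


Dijkstra from 0:
Distances: {0: 0, 1: 3, 2: 8, 3: 3}
Shortest distance to 1 = 3, path = [0, 1]


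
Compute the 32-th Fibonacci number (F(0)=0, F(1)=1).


F(n)=F(n-1)+F(n-2)
...F(30)=832040, F(31)=1346269, F(32)=2178309


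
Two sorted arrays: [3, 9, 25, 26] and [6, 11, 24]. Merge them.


Compare heads, take smaller each step.
Merged: [3, 6, 9, 11, 24, 25, 26]


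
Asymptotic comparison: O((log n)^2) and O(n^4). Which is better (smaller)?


polylogarithmic grows slower than quartic
O((log n)^2) is asymptotically smaller; O(n^4) grows faster


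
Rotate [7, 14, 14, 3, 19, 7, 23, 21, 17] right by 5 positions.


Right rotate by 5: [19, 7, 23, 21, 17, 7, 14, 14, 3]


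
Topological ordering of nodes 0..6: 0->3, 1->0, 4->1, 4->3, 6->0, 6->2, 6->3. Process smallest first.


Kahn's algorithm, process smallest node first
Order: [4, 1, 5, 6, 0, 2, 3]


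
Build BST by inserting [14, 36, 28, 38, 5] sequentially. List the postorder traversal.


Root = 14; build tree by BST insertion.
Postorder traversal: [5, 28, 38, 36, 14]


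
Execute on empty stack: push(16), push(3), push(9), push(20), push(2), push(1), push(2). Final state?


push(16) -> [16]
push(3) -> [16, 3]
push(9) -> [16, 3, 9]
push(20) -> [16, 3, 9, 20]
push(2) -> [16, 3, 9, 20, 2]
push(1) -> [16, 3, 9, 20, 2, 1]
push(2) -> [16, 3, 9, 20, 2, 1, 2]
Final stack (bottom to top): [16, 3, 9, 20, 2, 1, 2]


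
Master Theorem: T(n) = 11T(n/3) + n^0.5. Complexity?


a=11, b=3, c=0.5. log_3(11)=2.183 > c=0.5. Case 1: O(n^log_b(a)) = O(n^2.183)
Complexity: O(n^2.183)


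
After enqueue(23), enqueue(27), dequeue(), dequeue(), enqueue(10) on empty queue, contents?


enqueue(23) -> [23]
enqueue(27) -> [23, 27]
dequeue() returns 23 -> [27]
dequeue() returns 27 -> []
enqueue(10) -> [10]
Final queue (front to back): [10]


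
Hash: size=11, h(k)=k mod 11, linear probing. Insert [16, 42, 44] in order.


Insertions: 16->slot 5; 42->slot 9; 44->slot 0
Table: [44, None, None, None, None, 16, None, None, None, 42, None]


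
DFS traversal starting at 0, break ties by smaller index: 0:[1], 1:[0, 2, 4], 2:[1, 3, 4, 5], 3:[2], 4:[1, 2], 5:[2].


DFS stack-based: start with [0]
Visit order: [0, 1, 2, 3, 4, 5]


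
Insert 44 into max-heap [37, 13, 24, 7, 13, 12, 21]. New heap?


Append 44: [37, 13, 24, 7, 13, 12, 21, 44]
Bubble up: swap idx 7(44) with idx 3(7); swap idx 3(44) with idx 1(13); swap idx 1(44) with idx 0(37)
Result: [44, 37, 24, 13, 13, 12, 21, 7]


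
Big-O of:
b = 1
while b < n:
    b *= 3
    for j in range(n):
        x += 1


Per nesting level: O(log n) * O(n) = O(n log n)
Complexity: O(n log n)


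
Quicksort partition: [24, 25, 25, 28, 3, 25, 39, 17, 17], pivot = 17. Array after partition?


Elements <= 17 go left of pivot.
Result: [3, 17, 17, 28, 24, 25, 39, 25, 25], pivot at index 2


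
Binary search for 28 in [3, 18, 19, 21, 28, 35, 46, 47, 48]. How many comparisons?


Search for 28:
[0,8] mid=4 arr[4]=28
Total: 1 comparisons


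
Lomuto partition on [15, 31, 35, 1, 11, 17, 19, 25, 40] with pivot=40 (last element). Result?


Elements <= 40 go left of pivot.
Result: [15, 31, 35, 1, 11, 17, 19, 25, 40], pivot at index 8


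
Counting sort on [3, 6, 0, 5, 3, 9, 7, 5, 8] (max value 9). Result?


Count array: [1, 0, 0, 2, 0, 2, 1, 1, 1, 1]
Reconstruct: [0, 3, 3, 5, 5, 6, 7, 8, 9]


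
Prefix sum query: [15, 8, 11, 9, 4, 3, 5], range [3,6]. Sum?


Prefix sums: [0, 15, 23, 34, 43, 47, 50, 55]
Sum[3..6] = prefix[7] - prefix[3] = 55 - 34 = 21


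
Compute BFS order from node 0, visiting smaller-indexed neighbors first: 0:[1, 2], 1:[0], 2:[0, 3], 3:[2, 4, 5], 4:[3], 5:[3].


BFS queue: start with [0]
Visit order: [0, 1, 2, 3, 4, 5]


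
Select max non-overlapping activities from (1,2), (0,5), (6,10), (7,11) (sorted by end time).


Greedy: pick earliest-ending, then skip overlaps.
Selected (2 activities): [(1, 2), (6, 10)]


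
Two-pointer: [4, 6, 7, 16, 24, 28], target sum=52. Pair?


Two pointers: lo=0, hi=5
Found pair: (24, 28) summing to 52


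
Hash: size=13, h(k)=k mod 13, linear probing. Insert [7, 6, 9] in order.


Insertions: 7->slot 7; 6->slot 6; 9->slot 9
Table: [None, None, None, None, None, None, 6, 7, None, 9, None, None, None]


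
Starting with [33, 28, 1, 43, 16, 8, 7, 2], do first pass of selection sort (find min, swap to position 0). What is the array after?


After one pass: [1, 28, 33, 43, 16, 8, 7, 2]


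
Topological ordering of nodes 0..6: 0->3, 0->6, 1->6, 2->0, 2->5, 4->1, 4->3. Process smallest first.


Kahn's algorithm, process smallest node first
Order: [2, 0, 4, 1, 3, 5, 6]


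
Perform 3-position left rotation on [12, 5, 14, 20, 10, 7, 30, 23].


Left rotate by 3: [20, 10, 7, 30, 23, 12, 5, 14]


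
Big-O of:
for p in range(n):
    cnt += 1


Per nesting level: O(n) = O(n)
Complexity: O(n)


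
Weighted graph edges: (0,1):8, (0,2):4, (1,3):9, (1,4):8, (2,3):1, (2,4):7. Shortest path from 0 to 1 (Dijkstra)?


Dijkstra from 0:
Distances: {0: 0, 1: 8, 2: 4, 3: 5, 4: 11}
Shortest distance to 1 = 8, path = [0, 1]


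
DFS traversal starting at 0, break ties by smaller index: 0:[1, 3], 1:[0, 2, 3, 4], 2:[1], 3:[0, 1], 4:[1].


DFS stack-based: start with [0]
Visit order: [0, 1, 2, 3, 4]


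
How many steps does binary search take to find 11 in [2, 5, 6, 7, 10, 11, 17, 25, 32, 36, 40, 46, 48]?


Search for 11:
[0,12] mid=6 arr[6]=17
[0,5] mid=2 arr[2]=6
[3,5] mid=4 arr[4]=10
[5,5] mid=5 arr[5]=11
Total: 4 comparisons


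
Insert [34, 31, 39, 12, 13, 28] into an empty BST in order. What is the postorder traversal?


Root = 34; build tree by BST insertion.
Postorder traversal: [28, 13, 12, 31, 39, 34]


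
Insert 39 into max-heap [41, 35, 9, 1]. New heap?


Append 39: [41, 35, 9, 1, 39]
Bubble up: swap idx 4(39) with idx 1(35)
Result: [41, 39, 9, 1, 35]


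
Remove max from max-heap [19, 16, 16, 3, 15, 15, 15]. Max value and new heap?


Max = 19
Replace root with last, heapify down
Resulting heap: [16, 15, 16, 3, 15, 15]


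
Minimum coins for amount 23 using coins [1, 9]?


dp[0]=0; dp[i]=1+min(dp[i-c] for c in coins)
...dp[18]=2, dp[19]=3, dp[20]=4, dp[21]=5, dp[22]=6, dp[23]=7
Minimum coins for 23 = 7


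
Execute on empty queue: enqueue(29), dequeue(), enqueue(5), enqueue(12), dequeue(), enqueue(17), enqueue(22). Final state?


enqueue(29) -> [29]
dequeue() returns 29 -> []
enqueue(5) -> [5]
enqueue(12) -> [5, 12]
dequeue() returns 5 -> [12]
enqueue(17) -> [12, 17]
enqueue(22) -> [12, 17, 22]
Final queue (front to back): [12, 17, 22]


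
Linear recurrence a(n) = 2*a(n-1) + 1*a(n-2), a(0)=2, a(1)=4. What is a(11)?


Build bottom-up:
...a(9)=4756, a(10)=11482, a(11)=2*11482+1*4756=27720


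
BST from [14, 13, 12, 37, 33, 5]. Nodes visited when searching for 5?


BST root = 14
Search for 5: compare at each node
Path: [14, 13, 12, 5]


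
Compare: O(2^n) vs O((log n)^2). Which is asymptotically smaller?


polylogarithmic grows slower than exponential
O((log n)^2) is asymptotically smaller; O(2^n) grows faster


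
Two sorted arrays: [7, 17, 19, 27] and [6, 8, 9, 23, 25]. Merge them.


Compare heads, take smaller each step.
Merged: [6, 7, 8, 9, 17, 19, 23, 25, 27]


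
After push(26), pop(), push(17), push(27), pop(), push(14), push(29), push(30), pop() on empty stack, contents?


push(26) -> [26]
pop() returns 26 -> []
push(17) -> [17]
push(27) -> [17, 27]
pop() returns 27 -> [17]
push(14) -> [17, 14]
push(29) -> [17, 14, 29]
push(30) -> [17, 14, 29, 30]
pop() returns 30 -> [17, 14, 29]
Final stack (bottom to top): [17, 14, 29]


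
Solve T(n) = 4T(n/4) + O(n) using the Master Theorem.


a=4, b=4, c=1. log_4(4)=1 = c=1. Case 2: O(n^c log n) = O(n log n)
Complexity: O(n log n)


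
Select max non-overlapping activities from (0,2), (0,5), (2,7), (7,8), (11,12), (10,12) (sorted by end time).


Greedy: pick earliest-ending, then skip overlaps.
Selected (4 activities): [(0, 2), (2, 7), (7, 8), (11, 12)]


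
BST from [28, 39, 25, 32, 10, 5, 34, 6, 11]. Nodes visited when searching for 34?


BST root = 28
Search for 34: compare at each node
Path: [28, 39, 32, 34]


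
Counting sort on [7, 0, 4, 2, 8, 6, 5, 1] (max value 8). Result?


Count array: [1, 1, 1, 0, 1, 1, 1, 1, 1]
Reconstruct: [0, 1, 2, 4, 5, 6, 7, 8]


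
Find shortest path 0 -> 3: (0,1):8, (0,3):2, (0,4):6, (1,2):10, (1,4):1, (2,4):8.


Dijkstra from 0:
Distances: {0: 0, 1: 7, 2: 14, 3: 2, 4: 6}
Shortest distance to 3 = 2, path = [0, 3]


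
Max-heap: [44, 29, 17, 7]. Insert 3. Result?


Append 3: [44, 29, 17, 7, 3]
Bubble up: no swaps needed
Result: [44, 29, 17, 7, 3]


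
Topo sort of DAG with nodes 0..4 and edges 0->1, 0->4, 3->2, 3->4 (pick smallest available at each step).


Kahn's algorithm, process smallest node first
Order: [0, 1, 3, 2, 4]


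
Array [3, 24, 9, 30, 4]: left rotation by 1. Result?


Left rotate by 1: [24, 9, 30, 4, 3]


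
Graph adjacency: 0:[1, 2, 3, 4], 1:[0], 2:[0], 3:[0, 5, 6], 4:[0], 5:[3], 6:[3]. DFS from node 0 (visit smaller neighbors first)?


DFS stack-based: start with [0]
Visit order: [0, 1, 2, 3, 5, 6, 4]


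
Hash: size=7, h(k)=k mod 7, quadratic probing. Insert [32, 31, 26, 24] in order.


Insertions: 32->slot 4; 31->slot 3; 26->slot 5; 24->slot 0
Table: [24, None, None, 31, 32, 26, None]


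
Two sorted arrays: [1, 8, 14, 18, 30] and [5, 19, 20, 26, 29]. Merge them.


Compare heads, take smaller each step.
Merged: [1, 5, 8, 14, 18, 19, 20, 26, 29, 30]


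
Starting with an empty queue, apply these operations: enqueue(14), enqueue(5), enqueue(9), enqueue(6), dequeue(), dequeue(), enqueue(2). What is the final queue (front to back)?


enqueue(14) -> [14]
enqueue(5) -> [14, 5]
enqueue(9) -> [14, 5, 9]
enqueue(6) -> [14, 5, 9, 6]
dequeue() returns 14 -> [5, 9, 6]
dequeue() returns 5 -> [9, 6]
enqueue(2) -> [9, 6, 2]
Final queue (front to back): [9, 6, 2]


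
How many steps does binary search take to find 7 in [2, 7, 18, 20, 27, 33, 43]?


Search for 7:
[0,6] mid=3 arr[3]=20
[0,2] mid=1 arr[1]=7
Total: 2 comparisons


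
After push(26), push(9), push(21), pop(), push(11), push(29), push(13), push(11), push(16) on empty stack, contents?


push(26) -> [26]
push(9) -> [26, 9]
push(21) -> [26, 9, 21]
pop() returns 21 -> [26, 9]
push(11) -> [26, 9, 11]
push(29) -> [26, 9, 11, 29]
push(13) -> [26, 9, 11, 29, 13]
push(11) -> [26, 9, 11, 29, 13, 11]
push(16) -> [26, 9, 11, 29, 13, 11, 16]
Final stack (bottom to top): [26, 9, 11, 29, 13, 11, 16]


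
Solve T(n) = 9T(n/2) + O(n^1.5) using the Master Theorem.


a=9, b=2, c=1.5. log_2(9)=3.170 > c=1.5. Case 1: O(n^log_b(a)) = O(n^3.170)
Complexity: O(n^3.170)


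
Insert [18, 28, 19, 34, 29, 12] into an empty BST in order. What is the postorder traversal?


Root = 18; build tree by BST insertion.
Postorder traversal: [12, 19, 29, 34, 28, 18]


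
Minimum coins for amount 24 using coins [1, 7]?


dp[0]=0; dp[i]=1+min(dp[i-c] for c in coins)
...dp[19]=7, dp[20]=8, dp[21]=3, dp[22]=4, dp[23]=5, dp[24]=6
Minimum coins for 24 = 6


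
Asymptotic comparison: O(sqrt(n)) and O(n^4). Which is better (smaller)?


sublinear grows slower than quartic
O(sqrt(n)) is asymptotically smaller; O(n^4) grows faster


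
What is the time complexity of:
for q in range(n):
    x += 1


Per nesting level: O(n) = O(n)
Complexity: O(n)


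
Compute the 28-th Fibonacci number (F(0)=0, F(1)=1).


F(n)=F(n-1)+F(n-2)
...F(26)=121393, F(27)=196418, F(28)=317811


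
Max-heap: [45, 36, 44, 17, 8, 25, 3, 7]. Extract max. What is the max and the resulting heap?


Max = 45
Replace root with last, heapify down
Resulting heap: [44, 36, 25, 17, 8, 7, 3]


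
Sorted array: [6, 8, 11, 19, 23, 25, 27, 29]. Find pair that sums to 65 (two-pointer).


Two pointers: lo=0, hi=7
No pair sums to 65


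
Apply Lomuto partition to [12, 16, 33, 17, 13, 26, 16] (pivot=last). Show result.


Elements <= 16 go left of pivot.
Result: [12, 16, 13, 16, 33, 26, 17], pivot at index 3


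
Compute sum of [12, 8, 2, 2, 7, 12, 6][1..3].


Prefix sums: [0, 12, 20, 22, 24, 31, 43, 49]
Sum[1..3] = prefix[4] - prefix[1] = 24 - 12 = 12


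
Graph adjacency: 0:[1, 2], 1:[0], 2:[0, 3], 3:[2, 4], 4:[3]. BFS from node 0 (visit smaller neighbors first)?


BFS queue: start with [0]
Visit order: [0, 1, 2, 3, 4]


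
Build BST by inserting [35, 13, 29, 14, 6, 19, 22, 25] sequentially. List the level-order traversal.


Root = 35; build tree by BST insertion.
Level-Order traversal: [35, 13, 6, 29, 14, 19, 22, 25]


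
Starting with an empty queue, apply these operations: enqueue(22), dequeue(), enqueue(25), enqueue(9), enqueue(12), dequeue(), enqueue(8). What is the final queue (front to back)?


enqueue(22) -> [22]
dequeue() returns 22 -> []
enqueue(25) -> [25]
enqueue(9) -> [25, 9]
enqueue(12) -> [25, 9, 12]
dequeue() returns 25 -> [9, 12]
enqueue(8) -> [9, 12, 8]
Final queue (front to back): [9, 12, 8]


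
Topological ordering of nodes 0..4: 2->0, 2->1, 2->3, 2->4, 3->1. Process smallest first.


Kahn's algorithm, process smallest node first
Order: [2, 0, 3, 1, 4]


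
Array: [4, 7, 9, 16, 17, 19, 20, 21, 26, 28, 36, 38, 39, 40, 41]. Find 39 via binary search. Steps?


Search for 39:
[0,14] mid=7 arr[7]=21
[8,14] mid=11 arr[11]=38
[12,14] mid=13 arr[13]=40
[12,12] mid=12 arr[12]=39
Total: 4 comparisons


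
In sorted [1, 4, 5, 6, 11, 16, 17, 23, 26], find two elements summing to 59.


Two pointers: lo=0, hi=8
No pair sums to 59


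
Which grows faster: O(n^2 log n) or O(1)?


constant grows slower than n^2 log n
O(1) is asymptotically smaller; O(n^2 log n) grows faster


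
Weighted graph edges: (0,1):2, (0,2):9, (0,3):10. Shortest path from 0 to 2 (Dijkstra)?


Dijkstra from 0:
Distances: {0: 0, 1: 2, 2: 9, 3: 10}
Shortest distance to 2 = 9, path = [0, 2]


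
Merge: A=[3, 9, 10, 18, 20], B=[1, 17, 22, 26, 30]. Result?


Compare heads, take smaller each step.
Merged: [1, 3, 9, 10, 17, 18, 20, 22, 26, 30]


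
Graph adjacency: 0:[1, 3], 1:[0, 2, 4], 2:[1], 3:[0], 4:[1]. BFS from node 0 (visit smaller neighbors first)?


BFS queue: start with [0]
Visit order: [0, 1, 3, 2, 4]


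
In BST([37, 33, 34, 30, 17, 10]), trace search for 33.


BST root = 37
Search for 33: compare at each node
Path: [37, 33]


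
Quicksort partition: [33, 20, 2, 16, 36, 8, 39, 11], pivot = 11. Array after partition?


Elements <= 11 go left of pivot.
Result: [2, 8, 11, 16, 36, 20, 39, 33], pivot at index 2


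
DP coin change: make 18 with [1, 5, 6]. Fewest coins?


dp[0]=0; dp[i]=1+min(dp[i-c] for c in coins)
...dp[13]=3, dp[14]=4, dp[15]=3, dp[16]=3, dp[17]=3, dp[18]=3
Minimum coins for 18 = 3


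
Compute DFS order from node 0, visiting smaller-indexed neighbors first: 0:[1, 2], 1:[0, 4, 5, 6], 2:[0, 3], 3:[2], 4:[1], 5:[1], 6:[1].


DFS stack-based: start with [0]
Visit order: [0, 1, 4, 5, 6, 2, 3]


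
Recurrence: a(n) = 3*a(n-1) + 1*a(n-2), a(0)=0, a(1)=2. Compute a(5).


Build bottom-up:
...a(3)=20, a(4)=66, a(5)=3*66+1*20=218


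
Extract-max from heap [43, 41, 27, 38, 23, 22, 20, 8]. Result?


Max = 43
Replace root with last, heapify down
Resulting heap: [41, 38, 27, 8, 23, 22, 20]


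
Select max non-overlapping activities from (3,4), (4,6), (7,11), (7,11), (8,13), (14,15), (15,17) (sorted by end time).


Greedy: pick earliest-ending, then skip overlaps.
Selected (5 activities): [(3, 4), (4, 6), (7, 11), (14, 15), (15, 17)]


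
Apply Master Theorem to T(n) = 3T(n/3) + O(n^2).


a=3, b=3, c=2. log_3(3)=1 < c=2. Case 3: O(n^c) = O(n^2)
Complexity: O(n^2)


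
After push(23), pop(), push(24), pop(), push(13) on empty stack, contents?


push(23) -> [23]
pop() returns 23 -> []
push(24) -> [24]
pop() returns 24 -> []
push(13) -> [13]
Final stack (bottom to top): [13]


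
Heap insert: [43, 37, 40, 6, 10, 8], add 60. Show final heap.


Append 60: [43, 37, 40, 6, 10, 8, 60]
Bubble up: swap idx 6(60) with idx 2(40); swap idx 2(60) with idx 0(43)
Result: [60, 37, 43, 6, 10, 8, 40]


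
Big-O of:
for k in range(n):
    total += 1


Per nesting level: O(n) = O(n)
Complexity: O(n)


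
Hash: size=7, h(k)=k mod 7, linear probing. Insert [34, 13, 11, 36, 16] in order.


Insertions: 34->slot 6; 13->slot 0; 11->slot 4; 36->slot 1; 16->slot 2
Table: [13, 36, 16, None, 11, None, 34]


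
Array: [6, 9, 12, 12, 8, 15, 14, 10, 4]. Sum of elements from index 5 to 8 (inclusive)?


Prefix sums: [0, 6, 15, 27, 39, 47, 62, 76, 86, 90]
Sum[5..8] = prefix[9] - prefix[5] = 90 - 47 = 43


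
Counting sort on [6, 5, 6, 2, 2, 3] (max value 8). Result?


Count array: [0, 0, 2, 1, 0, 1, 2, 0, 0]
Reconstruct: [2, 2, 3, 5, 6, 6]


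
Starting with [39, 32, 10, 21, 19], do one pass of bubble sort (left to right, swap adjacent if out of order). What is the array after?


After one pass: [32, 10, 21, 19, 39]


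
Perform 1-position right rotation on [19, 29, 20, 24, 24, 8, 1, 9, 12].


Right rotate by 1: [12, 19, 29, 20, 24, 24, 8, 1, 9]


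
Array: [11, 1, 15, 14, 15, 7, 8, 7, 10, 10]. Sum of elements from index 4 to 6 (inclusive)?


Prefix sums: [0, 11, 12, 27, 41, 56, 63, 71, 78, 88, 98]
Sum[4..6] = prefix[7] - prefix[4] = 71 - 41 = 30


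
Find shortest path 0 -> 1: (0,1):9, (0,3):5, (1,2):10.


Dijkstra from 0:
Distances: {0: 0, 1: 9, 2: 19, 3: 5}
Shortest distance to 1 = 9, path = [0, 1]


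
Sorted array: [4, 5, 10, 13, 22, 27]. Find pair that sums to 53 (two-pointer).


Two pointers: lo=0, hi=5
No pair sums to 53


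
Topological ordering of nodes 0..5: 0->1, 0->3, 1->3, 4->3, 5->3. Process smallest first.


Kahn's algorithm, process smallest node first
Order: [0, 1, 2, 4, 5, 3]


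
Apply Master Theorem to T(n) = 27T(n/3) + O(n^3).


a=27, b=3, c=3. log_3(27)=3 = c=3. Case 2: O(n^c log n) = O(n^3 log n)
Complexity: O(n^3 log n)


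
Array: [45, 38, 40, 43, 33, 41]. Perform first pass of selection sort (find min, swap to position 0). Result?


After one pass: [33, 38, 40, 43, 45, 41]


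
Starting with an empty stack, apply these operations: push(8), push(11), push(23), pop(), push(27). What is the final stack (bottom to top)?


push(8) -> [8]
push(11) -> [8, 11]
push(23) -> [8, 11, 23]
pop() returns 23 -> [8, 11]
push(27) -> [8, 11, 27]
Final stack (bottom to top): [8, 11, 27]


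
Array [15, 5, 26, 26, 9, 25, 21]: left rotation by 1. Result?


Left rotate by 1: [5, 26, 26, 9, 25, 21, 15]


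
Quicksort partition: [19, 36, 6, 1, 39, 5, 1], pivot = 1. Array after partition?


Elements <= 1 go left of pivot.
Result: [1, 1, 6, 19, 39, 5, 36], pivot at index 1


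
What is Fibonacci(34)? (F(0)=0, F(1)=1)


F(n)=F(n-1)+F(n-2)
...F(32)=2178309, F(33)=3524578, F(34)=5702887


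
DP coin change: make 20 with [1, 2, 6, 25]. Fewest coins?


dp[0]=0; dp[i]=1+min(dp[i-c] for c in coins)
...dp[15]=4, dp[16]=4, dp[17]=5, dp[18]=3, dp[19]=4, dp[20]=4
Minimum coins for 20 = 4


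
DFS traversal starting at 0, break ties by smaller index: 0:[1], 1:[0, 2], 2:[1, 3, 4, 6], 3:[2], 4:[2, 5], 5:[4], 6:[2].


DFS stack-based: start with [0]
Visit order: [0, 1, 2, 3, 4, 5, 6]


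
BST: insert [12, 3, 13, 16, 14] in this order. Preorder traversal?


Root = 12; build tree by BST insertion.
Preorder traversal: [12, 3, 13, 16, 14]


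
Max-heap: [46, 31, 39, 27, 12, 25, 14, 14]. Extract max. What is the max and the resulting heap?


Max = 46
Replace root with last, heapify down
Resulting heap: [39, 31, 25, 27, 12, 14, 14]


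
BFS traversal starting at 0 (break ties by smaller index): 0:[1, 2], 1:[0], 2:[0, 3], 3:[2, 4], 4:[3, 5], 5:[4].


BFS queue: start with [0]
Visit order: [0, 1, 2, 3, 4, 5]


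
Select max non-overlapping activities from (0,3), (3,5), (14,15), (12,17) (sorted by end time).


Greedy: pick earliest-ending, then skip overlaps.
Selected (3 activities): [(0, 3), (3, 5), (14, 15)]


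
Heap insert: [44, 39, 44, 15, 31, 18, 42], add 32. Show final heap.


Append 32: [44, 39, 44, 15, 31, 18, 42, 32]
Bubble up: swap idx 7(32) with idx 3(15)
Result: [44, 39, 44, 32, 31, 18, 42, 15]


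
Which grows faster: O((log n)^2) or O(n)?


polylogarithmic grows slower than linear
O((log n)^2) is asymptotically smaller; O(n) grows faster


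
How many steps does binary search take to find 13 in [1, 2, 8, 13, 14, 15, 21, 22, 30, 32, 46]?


Search for 13:
[0,10] mid=5 arr[5]=15
[0,4] mid=2 arr[2]=8
[3,4] mid=3 arr[3]=13
Total: 3 comparisons


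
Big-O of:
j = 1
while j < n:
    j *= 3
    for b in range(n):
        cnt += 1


Per nesting level: O(log n) * O(n) = O(n log n)
Complexity: O(n log n)


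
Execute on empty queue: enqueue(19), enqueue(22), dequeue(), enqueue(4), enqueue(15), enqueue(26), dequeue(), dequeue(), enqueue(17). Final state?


enqueue(19) -> [19]
enqueue(22) -> [19, 22]
dequeue() returns 19 -> [22]
enqueue(4) -> [22, 4]
enqueue(15) -> [22, 4, 15]
enqueue(26) -> [22, 4, 15, 26]
dequeue() returns 22 -> [4, 15, 26]
dequeue() returns 4 -> [15, 26]
enqueue(17) -> [15, 26, 17]
Final queue (front to back): [15, 26, 17]
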